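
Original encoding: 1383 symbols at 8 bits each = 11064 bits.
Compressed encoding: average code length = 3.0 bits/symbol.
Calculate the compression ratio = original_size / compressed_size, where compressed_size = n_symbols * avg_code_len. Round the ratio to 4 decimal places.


original_size = n_symbols * orig_bits = 1383 * 8 = 11064 bits
compressed_size = n_symbols * avg_code_len = 1383 * 3.0 = 4149.0 bits
ratio = original_size / compressed_size = 11064 / 4149.0 = 2.6667

Compression ratio = 2.6667


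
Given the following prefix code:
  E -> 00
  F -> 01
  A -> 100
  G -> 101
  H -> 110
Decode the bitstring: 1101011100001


Decoding step by step:
Bits 110 -> H
Bits 101 -> G
Bits 110 -> H
Bits 00 -> E
Bits 01 -> F


Decoded message: HGHEF


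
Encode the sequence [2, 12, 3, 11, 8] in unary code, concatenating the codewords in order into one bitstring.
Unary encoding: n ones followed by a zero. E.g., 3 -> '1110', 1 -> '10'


Encode each number as n ones followed by a terminating 0:
  2 -> 110 (3 bits)
  12 -> 1111111111110 (13 bits)
  3 -> 1110 (4 bits)
  11 -> 111111111110 (12 bits)
  8 -> 111111110 (9 bits)
Total length = 3 + 13 + 4 + 12 + 9 = 41 bits.

Unary([2, 12, 3, 11, 8]) = 11011111111111101110111111111110111111110 (41 bits)


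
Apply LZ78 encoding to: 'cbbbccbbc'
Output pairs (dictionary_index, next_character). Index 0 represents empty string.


LZ78 encoding steps:
Dictionary: {0: ''}
Step 1: w='' (idx 0), next='c' -> output (0, 'c'), add 'c' as idx 1
Step 2: w='' (idx 0), next='b' -> output (0, 'b'), add 'b' as idx 2
Step 3: w='b' (idx 2), next='b' -> output (2, 'b'), add 'bb' as idx 3
Step 4: w='c' (idx 1), next='c' -> output (1, 'c'), add 'cc' as idx 4
Step 5: w='bb' (idx 3), next='c' -> output (3, 'c'), add 'bbc' as idx 5


Encoded: [(0, 'c'), (0, 'b'), (2, 'b'), (1, 'c'), (3, 'c')]


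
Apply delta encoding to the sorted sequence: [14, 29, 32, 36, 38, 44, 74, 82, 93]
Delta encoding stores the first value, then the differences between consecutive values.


First value: 14
Deltas:
  29 - 14 = 15
  32 - 29 = 3
  36 - 32 = 4
  38 - 36 = 2
  44 - 38 = 6
  74 - 44 = 30
  82 - 74 = 8
  93 - 82 = 11


Delta encoded: [14, 15, 3, 4, 2, 6, 30, 8, 11]


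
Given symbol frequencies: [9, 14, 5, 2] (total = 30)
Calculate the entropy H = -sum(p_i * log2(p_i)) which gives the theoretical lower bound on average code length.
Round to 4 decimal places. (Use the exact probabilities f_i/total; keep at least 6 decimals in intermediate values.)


Per-symbol terms -p_i * log2(p_i) with p_i = f_i/30:
  p = 9/30 = 0.300000: log2(p) = -1.736966, -p*log2(p) = 0.521090
  p = 14/30 = 0.466667: log2(p) = -1.099536, -p*log2(p) = 0.513117
  p = 5/30 = 0.166667: log2(p) = -2.584963, -p*log2(p) = 0.430827
  p = 2/30 = 0.066667: log2(p) = -3.906891, -p*log2(p) = 0.260459
H = 0.521090 + 0.513117 + 0.430827 + 0.260459 = 1.725493

H = 1.7255 bits/symbol


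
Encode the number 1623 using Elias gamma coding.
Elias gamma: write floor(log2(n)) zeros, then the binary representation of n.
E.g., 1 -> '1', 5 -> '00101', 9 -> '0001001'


num_bits = floor(log2(1623)) + 1 = 11
leading_zeros = num_bits - 1 = 10
binary(1623) = 11001010111

Elias gamma(1623) = '0000000000' + '11001010111' = 000000000011001010111 (21 bits)


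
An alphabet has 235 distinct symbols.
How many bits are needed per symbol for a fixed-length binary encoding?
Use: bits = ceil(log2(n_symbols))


log2(235) = 7.8765
Bracket: 2^7 = 128 < 235 <= 2^8 = 256
So ceil(log2(235)) = 8

bits = ceil(log2(235)) = ceil(7.8765) = 8 bits


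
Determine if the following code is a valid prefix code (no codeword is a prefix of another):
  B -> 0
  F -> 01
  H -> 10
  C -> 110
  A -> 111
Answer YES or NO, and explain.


Checking each pair (does one codeword prefix another?):
  B='0' vs F='01': prefix -- VIOLATION

NO -- this is NOT a valid prefix code. B (0) is a prefix of F (01).


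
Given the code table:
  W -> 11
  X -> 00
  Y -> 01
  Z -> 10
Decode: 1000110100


Decoding:
10 -> Z
00 -> X
11 -> W
01 -> Y
00 -> X


Result: ZXWYX


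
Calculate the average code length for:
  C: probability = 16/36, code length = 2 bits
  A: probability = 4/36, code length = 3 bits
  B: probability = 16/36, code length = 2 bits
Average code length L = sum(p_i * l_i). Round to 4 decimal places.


Weighted contributions p_i * l_i:
  C: (16/36) * 2 = 32/36
  A: (4/36) * 3 = 12/36
  B: (16/36) * 2 = 32/36
Sum = (32 + 12 + 32)/36 = 76/36

L = 76/36 = 2.1111 bits/symbol


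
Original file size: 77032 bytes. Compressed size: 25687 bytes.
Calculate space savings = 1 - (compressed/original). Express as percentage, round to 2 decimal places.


ratio = compressed/original = 25687/77032 = 0.333459
savings = 1 - ratio = 1 - 0.333459 = 0.666541
as a percentage: 0.666541 * 100 = 66.65%

Space savings = 1 - 25687/77032 = 66.65%


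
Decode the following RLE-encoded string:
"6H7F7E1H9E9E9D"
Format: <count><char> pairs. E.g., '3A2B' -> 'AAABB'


Expanding each <count><char> pair:
  6H -> 'HHHHHH'
  7F -> 'FFFFFFF'
  7E -> 'EEEEEEE'
  1H -> 'H'
  9E -> 'EEEEEEEEE'
  9E -> 'EEEEEEEEE'
  9D -> 'DDDDDDDDD'

Decoded = HHHHHHFFFFFFFEEEEEEEHEEEEEEEEEEEEEEEEEEDDDDDDDDD


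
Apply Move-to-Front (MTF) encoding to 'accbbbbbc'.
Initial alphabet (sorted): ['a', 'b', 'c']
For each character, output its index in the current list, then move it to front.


MTF encoding:
'a': index 0 in ['a', 'b', 'c'] -> ['a', 'b', 'c']
'c': index 2 in ['a', 'b', 'c'] -> ['c', 'a', 'b']
'c': index 0 in ['c', 'a', 'b'] -> ['c', 'a', 'b']
'b': index 2 in ['c', 'a', 'b'] -> ['b', 'c', 'a']
'b': index 0 in ['b', 'c', 'a'] -> ['b', 'c', 'a']
'b': index 0 in ['b', 'c', 'a'] -> ['b', 'c', 'a']
'b': index 0 in ['b', 'c', 'a'] -> ['b', 'c', 'a']
'b': index 0 in ['b', 'c', 'a'] -> ['b', 'c', 'a']
'c': index 1 in ['b', 'c', 'a'] -> ['c', 'b', 'a']


Output: [0, 2, 0, 2, 0, 0, 0, 0, 1]


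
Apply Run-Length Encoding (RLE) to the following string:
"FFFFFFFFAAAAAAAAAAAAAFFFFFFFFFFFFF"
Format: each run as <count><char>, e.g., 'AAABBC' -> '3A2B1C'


Scanning runs left to right:
  i=0: run of 'F' x 8 -> '8F'
  i=8: run of 'A' x 13 -> '13A'
  i=21: run of 'F' x 13 -> '13F'

RLE = 8F13A13F


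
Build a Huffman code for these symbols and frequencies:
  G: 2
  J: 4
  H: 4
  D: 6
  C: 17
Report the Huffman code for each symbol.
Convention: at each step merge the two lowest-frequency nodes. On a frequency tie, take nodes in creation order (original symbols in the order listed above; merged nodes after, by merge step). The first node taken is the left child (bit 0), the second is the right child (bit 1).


Huffman tree construction:
Step 1: Merge G(2) + J(4) = 6
Step 2: Merge H(4) + D(6) = 10
Step 3: Merge (G+J)(6) + (H+D)(10) = 16
Step 4: Merge ((G+J)+(H+D))(16) + C(17) = 33
Read each symbol's code off the tree from the root (left child = 0, right child = 1).

Codes:
  G: 000 (length 3)
  J: 001 (length 3)
  H: 010 (length 3)
  D: 011 (length 3)
  C: 1 (length 1)
Average code length: 65/33 = 1.9697 bits/symbol


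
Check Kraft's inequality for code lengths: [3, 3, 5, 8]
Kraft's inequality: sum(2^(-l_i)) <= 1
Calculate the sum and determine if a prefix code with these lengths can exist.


Sum = 2^(-3) + 2^(-3) + 2^(-5) + 2^(-8)
    = 0.125 + 0.125 + 0.03125 + 0.00390625
    = 73/256 = 0.28515625
Since 0.28515625 <= 1, Kraft's inequality IS satisfied.
A prefix code with these lengths CAN exist.

Kraft sum = 0.28515625. Satisfied.


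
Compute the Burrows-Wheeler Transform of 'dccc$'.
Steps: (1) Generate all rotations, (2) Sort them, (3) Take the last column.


Rotations (sorted):
  0: $dccc -> last char: c
  1: c$dcc -> last char: c
  2: cc$dc -> last char: c
  3: ccc$d -> last char: d
  4: dccc$ -> last char: $


BWT = cccd$


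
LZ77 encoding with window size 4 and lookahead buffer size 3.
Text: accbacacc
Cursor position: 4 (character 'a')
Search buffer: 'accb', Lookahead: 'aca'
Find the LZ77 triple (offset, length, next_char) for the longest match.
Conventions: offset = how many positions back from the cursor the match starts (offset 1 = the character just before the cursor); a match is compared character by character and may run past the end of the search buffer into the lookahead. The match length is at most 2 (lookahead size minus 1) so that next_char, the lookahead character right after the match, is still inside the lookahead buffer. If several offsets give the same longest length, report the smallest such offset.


Try each offset into the search buffer:
  offset=1 (pos 3, char 'b'): match length 0
  offset=2 (pos 2, char 'c'): match length 0
  offset=3 (pos 1, char 'c'): match length 0
  offset=4 (pos 0, char 'a'): match length 2
Longest match has length 2 at offset 4.
next_char = character at position 4 + 2 = 6 -> 'a'

Best match: offset=4, length=2 (matching 'ac' starting at position 0)
LZ77 triple: (4, 2, 'a')


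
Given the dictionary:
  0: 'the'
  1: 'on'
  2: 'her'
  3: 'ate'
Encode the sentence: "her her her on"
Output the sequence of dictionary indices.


Look up each word in the dictionary:
  'her' -> 2
  'her' -> 2
  'her' -> 2
  'on' -> 1

Encoded: [2, 2, 2, 1]


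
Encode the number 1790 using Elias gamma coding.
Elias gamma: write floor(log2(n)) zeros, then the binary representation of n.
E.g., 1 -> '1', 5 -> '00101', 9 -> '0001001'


num_bits = floor(log2(1790)) + 1 = 11
leading_zeros = num_bits - 1 = 10
binary(1790) = 11011111110

Elias gamma(1790) = '0000000000' + '11011111110' = 000000000011011111110 (21 bits)


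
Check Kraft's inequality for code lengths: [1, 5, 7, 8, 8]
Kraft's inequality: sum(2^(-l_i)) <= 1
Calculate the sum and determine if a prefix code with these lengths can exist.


Sum = 2^(-1) + 2^(-5) + 2^(-7) + 2^(-8) + 2^(-8)
    = 0.5 + 0.03125 + 0.0078125 + 0.00390625 + 0.00390625
    = 140/256 = 0.546875
Since 0.546875 <= 1, Kraft's inequality IS satisfied.
A prefix code with these lengths CAN exist.

Kraft sum = 0.546875. Satisfied.


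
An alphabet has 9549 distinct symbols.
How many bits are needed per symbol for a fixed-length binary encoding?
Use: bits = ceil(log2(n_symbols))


log2(9549) = 13.2211
Bracket: 2^13 = 8192 < 9549 <= 2^14 = 16384
So ceil(log2(9549)) = 14

bits = ceil(log2(9549)) = ceil(13.2211) = 14 bits


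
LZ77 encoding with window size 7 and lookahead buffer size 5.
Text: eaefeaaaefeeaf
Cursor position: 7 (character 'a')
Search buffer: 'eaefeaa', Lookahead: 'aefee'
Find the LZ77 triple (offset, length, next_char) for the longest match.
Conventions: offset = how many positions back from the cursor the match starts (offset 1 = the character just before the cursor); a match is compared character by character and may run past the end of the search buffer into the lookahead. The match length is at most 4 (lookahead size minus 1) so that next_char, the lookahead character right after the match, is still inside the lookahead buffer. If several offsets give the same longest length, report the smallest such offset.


Try each offset into the search buffer:
  offset=1 (pos 6, char 'a'): match length 1
  offset=2 (pos 5, char 'a'): match length 1
  offset=3 (pos 4, char 'e'): match length 0
  offset=4 (pos 3, char 'f'): match length 0
  offset=5 (pos 2, char 'e'): match length 0
  offset=6 (pos 1, char 'a'): match length 4
  offset=7 (pos 0, char 'e'): match length 0
Longest match has length 4 at offset 6.
next_char = character at position 7 + 4 = 11 -> 'e'

Best match: offset=6, length=4 (matching 'aefe' starting at position 1)
LZ77 triple: (6, 4, 'e')


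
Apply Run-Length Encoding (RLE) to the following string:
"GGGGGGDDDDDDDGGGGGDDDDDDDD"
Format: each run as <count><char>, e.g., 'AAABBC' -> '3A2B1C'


Scanning runs left to right:
  i=0: run of 'G' x 6 -> '6G'
  i=6: run of 'D' x 7 -> '7D'
  i=13: run of 'G' x 5 -> '5G'
  i=18: run of 'D' x 8 -> '8D'

RLE = 6G7D5G8D


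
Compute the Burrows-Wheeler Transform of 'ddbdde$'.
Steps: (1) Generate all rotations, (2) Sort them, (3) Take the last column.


Rotations (sorted):
  0: $ddbdde -> last char: e
  1: bdde$dd -> last char: d
  2: dbdde$d -> last char: d
  3: ddbdde$ -> last char: $
  4: dde$ddb -> last char: b
  5: de$ddbd -> last char: d
  6: e$ddbdd -> last char: d


BWT = edd$bdd


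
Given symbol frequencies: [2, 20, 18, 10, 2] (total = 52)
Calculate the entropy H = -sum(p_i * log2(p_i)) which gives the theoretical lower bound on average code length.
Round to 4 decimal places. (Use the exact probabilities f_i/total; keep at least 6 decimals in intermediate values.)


Per-symbol terms -p_i * log2(p_i) with p_i = f_i/52:
  p = 2/52 = 0.038462: log2(p) = -4.700440, -p*log2(p) = 0.180786
  p = 20/52 = 0.384615: log2(p) = -1.378512, -p*log2(p) = 0.530197
  p = 18/52 = 0.346154: log2(p) = -1.530515, -p*log2(p) = 0.529794
  p = 10/52 = 0.192308: log2(p) = -2.378512, -p*log2(p) = 0.457406
  p = 2/52 = 0.038462: log2(p) = -4.700440, -p*log2(p) = 0.180786
H = 0.180786 + 0.530197 + 0.529794 + 0.457406 + 0.180786 = 1.878969

H = 1.879 bits/symbol


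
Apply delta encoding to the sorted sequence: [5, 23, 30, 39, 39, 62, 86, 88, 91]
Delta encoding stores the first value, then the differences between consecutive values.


First value: 5
Deltas:
  23 - 5 = 18
  30 - 23 = 7
  39 - 30 = 9
  39 - 39 = 0
  62 - 39 = 23
  86 - 62 = 24
  88 - 86 = 2
  91 - 88 = 3


Delta encoded: [5, 18, 7, 9, 0, 23, 24, 2, 3]


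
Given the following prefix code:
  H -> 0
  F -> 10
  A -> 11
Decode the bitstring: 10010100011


Decoding step by step:
Bits 10 -> F
Bits 0 -> H
Bits 10 -> F
Bits 10 -> F
Bits 0 -> H
Bits 0 -> H
Bits 11 -> A


Decoded message: FHFFHHA


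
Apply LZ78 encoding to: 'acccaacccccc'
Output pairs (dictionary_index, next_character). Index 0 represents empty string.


LZ78 encoding steps:
Dictionary: {0: ''}
Step 1: w='' (idx 0), next='a' -> output (0, 'a'), add 'a' as idx 1
Step 2: w='' (idx 0), next='c' -> output (0, 'c'), add 'c' as idx 2
Step 3: w='c' (idx 2), next='c' -> output (2, 'c'), add 'cc' as idx 3
Step 4: w='a' (idx 1), next='a' -> output (1, 'a'), add 'aa' as idx 4
Step 5: w='cc' (idx 3), next='c' -> output (3, 'c'), add 'ccc' as idx 5
Step 6: w='ccc' (idx 5), end of input -> output (5, '')


Encoded: [(0, 'a'), (0, 'c'), (2, 'c'), (1, 'a'), (3, 'c'), (5, '')]


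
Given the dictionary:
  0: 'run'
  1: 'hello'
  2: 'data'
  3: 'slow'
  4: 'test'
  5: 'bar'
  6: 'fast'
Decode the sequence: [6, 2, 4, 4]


Look up each index in the dictionary:
  6 -> 'fast'
  2 -> 'data'
  4 -> 'test'
  4 -> 'test'

Decoded: "fast data test test"


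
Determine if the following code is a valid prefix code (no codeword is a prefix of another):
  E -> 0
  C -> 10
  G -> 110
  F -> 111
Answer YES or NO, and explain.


Checking each pair (does one codeword prefix another?):
  E='0' vs C='10': no prefix
  E='0' vs G='110': no prefix
  E='0' vs F='111': no prefix
  C='10' vs E='0': no prefix
  C='10' vs G='110': no prefix
  C='10' vs F='111': no prefix
  G='110' vs E='0': no prefix
  G='110' vs C='10': no prefix
  G='110' vs F='111': no prefix
  F='111' vs E='0': no prefix
  F='111' vs C='10': no prefix
  F='111' vs G='110': no prefix
No violation found over all pairs.

YES -- this is a valid prefix code. No codeword is a prefix of any other codeword.


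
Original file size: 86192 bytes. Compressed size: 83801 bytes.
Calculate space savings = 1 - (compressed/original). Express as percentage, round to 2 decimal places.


ratio = compressed/original = 83801/86192 = 0.97226
savings = 1 - ratio = 1 - 0.97226 = 0.02774
as a percentage: 0.02774 * 100 = 2.77%

Space savings = 1 - 83801/86192 = 2.77%


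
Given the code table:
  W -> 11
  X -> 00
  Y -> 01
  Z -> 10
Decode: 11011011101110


Decoding:
11 -> W
01 -> Y
10 -> Z
11 -> W
10 -> Z
11 -> W
10 -> Z


Result: WYZWZWZ


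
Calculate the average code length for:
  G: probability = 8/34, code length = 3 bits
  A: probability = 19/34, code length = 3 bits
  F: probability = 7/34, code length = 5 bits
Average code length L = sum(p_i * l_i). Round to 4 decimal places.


Weighted contributions p_i * l_i:
  G: (8/34) * 3 = 24/34
  A: (19/34) * 3 = 57/34
  F: (7/34) * 5 = 35/34
Sum = (24 + 57 + 35)/34 = 116/34

L = 116/34 = 3.4118 bits/symbol


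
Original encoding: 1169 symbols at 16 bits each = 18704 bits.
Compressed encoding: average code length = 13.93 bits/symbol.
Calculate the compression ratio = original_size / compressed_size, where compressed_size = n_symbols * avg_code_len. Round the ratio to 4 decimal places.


original_size = n_symbols * orig_bits = 1169 * 16 = 18704 bits
compressed_size = n_symbols * avg_code_len = 1169 * 13.93 = 16284.17 bits
ratio = original_size / compressed_size = 18704 / 16284.17 = 1.1486

Compression ratio = 1.1486


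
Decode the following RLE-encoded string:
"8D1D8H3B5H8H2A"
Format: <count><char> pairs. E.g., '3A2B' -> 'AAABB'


Expanding each <count><char> pair:
  8D -> 'DDDDDDDD'
  1D -> 'D'
  8H -> 'HHHHHHHH'
  3B -> 'BBB'
  5H -> 'HHHHH'
  8H -> 'HHHHHHHH'
  2A -> 'AA'

Decoded = DDDDDDDDDHHHHHHHHBBBHHHHHHHHHHHHHAA


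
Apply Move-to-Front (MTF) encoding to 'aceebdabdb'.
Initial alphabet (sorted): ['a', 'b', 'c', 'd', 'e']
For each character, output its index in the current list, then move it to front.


MTF encoding:
'a': index 0 in ['a', 'b', 'c', 'd', 'e'] -> ['a', 'b', 'c', 'd', 'e']
'c': index 2 in ['a', 'b', 'c', 'd', 'e'] -> ['c', 'a', 'b', 'd', 'e']
'e': index 4 in ['c', 'a', 'b', 'd', 'e'] -> ['e', 'c', 'a', 'b', 'd']
'e': index 0 in ['e', 'c', 'a', 'b', 'd'] -> ['e', 'c', 'a', 'b', 'd']
'b': index 3 in ['e', 'c', 'a', 'b', 'd'] -> ['b', 'e', 'c', 'a', 'd']
'd': index 4 in ['b', 'e', 'c', 'a', 'd'] -> ['d', 'b', 'e', 'c', 'a']
'a': index 4 in ['d', 'b', 'e', 'c', 'a'] -> ['a', 'd', 'b', 'e', 'c']
'b': index 2 in ['a', 'd', 'b', 'e', 'c'] -> ['b', 'a', 'd', 'e', 'c']
'd': index 2 in ['b', 'a', 'd', 'e', 'c'] -> ['d', 'b', 'a', 'e', 'c']
'b': index 1 in ['d', 'b', 'a', 'e', 'c'] -> ['b', 'd', 'a', 'e', 'c']


Output: [0, 2, 4, 0, 3, 4, 4, 2, 2, 1]


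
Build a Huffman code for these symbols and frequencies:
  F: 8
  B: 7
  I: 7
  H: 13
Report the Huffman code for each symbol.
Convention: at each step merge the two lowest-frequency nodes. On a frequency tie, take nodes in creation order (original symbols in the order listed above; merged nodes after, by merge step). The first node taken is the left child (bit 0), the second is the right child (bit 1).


Huffman tree construction:
Step 1: Merge B(7) + I(7) = 14
Step 2: Merge F(8) + H(13) = 21
Step 3: Merge (B+I)(14) + (F+H)(21) = 35
Read each symbol's code off the tree from the root (left child = 0, right child = 1).

Codes:
  F: 10 (length 2)
  B: 00 (length 2)
  I: 01 (length 2)
  H: 11 (length 2)
Average code length: 70/35 = 2.0000 bits/symbol


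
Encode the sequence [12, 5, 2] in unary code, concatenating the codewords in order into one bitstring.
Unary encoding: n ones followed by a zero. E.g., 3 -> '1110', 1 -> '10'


Encode each number as n ones followed by a terminating 0:
  12 -> 1111111111110 (13 bits)
  5 -> 111110 (6 bits)
  2 -> 110 (3 bits)
Total length = 13 + 6 + 3 = 22 bits.

Unary([12, 5, 2]) = 1111111111110111110110 (22 bits)


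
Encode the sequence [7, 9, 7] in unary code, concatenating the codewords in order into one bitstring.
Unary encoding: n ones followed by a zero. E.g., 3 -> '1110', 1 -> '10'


Encode each number as n ones followed by a terminating 0:
  7 -> 11111110 (8 bits)
  9 -> 1111111110 (10 bits)
  7 -> 11111110 (8 bits)
Total length = 8 + 10 + 8 = 26 bits.

Unary([7, 9, 7]) = 11111110111111111011111110 (26 bits)


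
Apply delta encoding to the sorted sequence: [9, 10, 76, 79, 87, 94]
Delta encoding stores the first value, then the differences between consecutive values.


First value: 9
Deltas:
  10 - 9 = 1
  76 - 10 = 66
  79 - 76 = 3
  87 - 79 = 8
  94 - 87 = 7


Delta encoded: [9, 1, 66, 3, 8, 7]


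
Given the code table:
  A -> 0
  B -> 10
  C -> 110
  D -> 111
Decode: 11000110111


Decoding:
110 -> C
0 -> A
0 -> A
110 -> C
111 -> D


Result: CAACD


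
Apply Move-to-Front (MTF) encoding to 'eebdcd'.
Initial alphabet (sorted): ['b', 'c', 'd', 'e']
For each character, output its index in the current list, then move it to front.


MTF encoding:
'e': index 3 in ['b', 'c', 'd', 'e'] -> ['e', 'b', 'c', 'd']
'e': index 0 in ['e', 'b', 'c', 'd'] -> ['e', 'b', 'c', 'd']
'b': index 1 in ['e', 'b', 'c', 'd'] -> ['b', 'e', 'c', 'd']
'd': index 3 in ['b', 'e', 'c', 'd'] -> ['d', 'b', 'e', 'c']
'c': index 3 in ['d', 'b', 'e', 'c'] -> ['c', 'd', 'b', 'e']
'd': index 1 in ['c', 'd', 'b', 'e'] -> ['d', 'c', 'b', 'e']


Output: [3, 0, 1, 3, 3, 1]


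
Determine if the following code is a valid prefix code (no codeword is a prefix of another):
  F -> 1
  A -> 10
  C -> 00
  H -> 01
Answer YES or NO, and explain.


Checking each pair (does one codeword prefix another?):
  F='1' vs A='10': prefix -- VIOLATION

NO -- this is NOT a valid prefix code. F (1) is a prefix of A (10).


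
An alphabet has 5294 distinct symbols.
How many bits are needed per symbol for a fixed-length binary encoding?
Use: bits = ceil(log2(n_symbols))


log2(5294) = 12.3701
Bracket: 2^12 = 4096 < 5294 <= 2^13 = 8192
So ceil(log2(5294)) = 13

bits = ceil(log2(5294)) = ceil(12.3701) = 13 bits


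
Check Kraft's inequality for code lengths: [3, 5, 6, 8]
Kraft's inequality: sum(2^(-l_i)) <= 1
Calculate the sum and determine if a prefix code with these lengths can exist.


Sum = 2^(-3) + 2^(-5) + 2^(-6) + 2^(-8)
    = 0.125 + 0.03125 + 0.015625 + 0.00390625
    = 45/256 = 0.17578125
Since 0.17578125 <= 1, Kraft's inequality IS satisfied.
A prefix code with these lengths CAN exist.

Kraft sum = 0.17578125. Satisfied.


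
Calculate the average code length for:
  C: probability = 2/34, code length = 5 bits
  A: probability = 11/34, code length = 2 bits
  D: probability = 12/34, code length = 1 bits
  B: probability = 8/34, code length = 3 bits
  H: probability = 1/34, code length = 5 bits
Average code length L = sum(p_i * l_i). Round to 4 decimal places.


Weighted contributions p_i * l_i:
  C: (2/34) * 5 = 10/34
  A: (11/34) * 2 = 22/34
  D: (12/34) * 1 = 12/34
  B: (8/34) * 3 = 24/34
  H: (1/34) * 5 = 5/34
Sum = (10 + 22 + 12 + 24 + 5)/34 = 73/34

L = 73/34 = 2.1471 bits/symbol


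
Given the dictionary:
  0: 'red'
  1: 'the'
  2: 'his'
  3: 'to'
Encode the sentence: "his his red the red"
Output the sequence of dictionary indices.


Look up each word in the dictionary:
  'his' -> 2
  'his' -> 2
  'red' -> 0
  'the' -> 1
  'red' -> 0

Encoded: [2, 2, 0, 1, 0]


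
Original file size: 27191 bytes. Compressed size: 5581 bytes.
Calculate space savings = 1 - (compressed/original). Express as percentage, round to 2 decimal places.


ratio = compressed/original = 5581/27191 = 0.205252
savings = 1 - ratio = 1 - 0.205252 = 0.794748
as a percentage: 0.794748 * 100 = 79.47%

Space savings = 1 - 5581/27191 = 79.47%


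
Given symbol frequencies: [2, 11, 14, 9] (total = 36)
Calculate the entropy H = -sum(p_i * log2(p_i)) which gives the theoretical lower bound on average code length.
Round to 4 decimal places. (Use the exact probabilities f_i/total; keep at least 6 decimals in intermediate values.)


Per-symbol terms -p_i * log2(p_i) with p_i = f_i/36:
  p = 2/36 = 0.055556: log2(p) = -4.169925, -p*log2(p) = 0.231663
  p = 11/36 = 0.305556: log2(p) = -1.710493, -p*log2(p) = 0.522651
  p = 14/36 = 0.388889: log2(p) = -1.362570, -p*log2(p) = 0.529888
  p = 9/36 = 0.250000: log2(p) = -2.000000, -p*log2(p) = 0.500000
H = 0.231663 + 0.522651 + 0.529888 + 0.500000 = 1.784202

H = 1.7842 bits/symbol


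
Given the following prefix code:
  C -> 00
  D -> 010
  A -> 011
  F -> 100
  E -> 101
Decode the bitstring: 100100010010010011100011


Decoding step by step:
Bits 100 -> F
Bits 100 -> F
Bits 010 -> D
Bits 010 -> D
Bits 010 -> D
Bits 011 -> A
Bits 100 -> F
Bits 011 -> A


Decoded message: FFDDDAFA


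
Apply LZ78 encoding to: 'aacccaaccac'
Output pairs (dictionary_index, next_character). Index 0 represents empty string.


LZ78 encoding steps:
Dictionary: {0: ''}
Step 1: w='' (idx 0), next='a' -> output (0, 'a'), add 'a' as idx 1
Step 2: w='a' (idx 1), next='c' -> output (1, 'c'), add 'ac' as idx 2
Step 3: w='' (idx 0), next='c' -> output (0, 'c'), add 'c' as idx 3
Step 4: w='c' (idx 3), next='a' -> output (3, 'a'), add 'ca' as idx 4
Step 5: w='ac' (idx 2), next='c' -> output (2, 'c'), add 'acc' as idx 5
Step 6: w='ac' (idx 2), end of input -> output (2, '')


Encoded: [(0, 'a'), (1, 'c'), (0, 'c'), (3, 'a'), (2, 'c'), (2, '')]


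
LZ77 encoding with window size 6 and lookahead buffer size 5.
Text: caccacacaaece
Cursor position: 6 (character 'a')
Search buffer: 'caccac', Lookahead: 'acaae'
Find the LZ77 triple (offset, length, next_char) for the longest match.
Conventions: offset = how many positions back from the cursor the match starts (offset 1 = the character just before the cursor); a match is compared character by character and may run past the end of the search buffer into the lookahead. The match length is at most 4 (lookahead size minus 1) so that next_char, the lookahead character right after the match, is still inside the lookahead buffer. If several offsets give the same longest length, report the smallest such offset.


Try each offset into the search buffer:
  offset=1 (pos 5, char 'c'): match length 0
  offset=2 (pos 4, char 'a'): match length 3
  offset=3 (pos 3, char 'c'): match length 0
  offset=4 (pos 2, char 'c'): match length 0
  offset=5 (pos 1, char 'a'): match length 2
  offset=6 (pos 0, char 'c'): match length 0
Longest match has length 3 at offset 2.
next_char = character at position 6 + 3 = 9 -> 'a'

Best match: offset=2, length=3 (matching 'aca' starting at position 4)
LZ77 triple: (2, 3, 'a')


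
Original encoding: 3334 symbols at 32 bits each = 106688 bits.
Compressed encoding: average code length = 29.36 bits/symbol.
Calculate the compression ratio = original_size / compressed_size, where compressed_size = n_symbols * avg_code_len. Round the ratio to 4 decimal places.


original_size = n_symbols * orig_bits = 3334 * 32 = 106688 bits
compressed_size = n_symbols * avg_code_len = 3334 * 29.36 = 97886.24 bits
ratio = original_size / compressed_size = 106688 / 97886.24 = 1.0899

Compression ratio = 1.0899


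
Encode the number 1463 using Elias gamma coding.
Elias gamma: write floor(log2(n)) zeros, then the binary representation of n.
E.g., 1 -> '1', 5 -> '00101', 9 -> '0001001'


num_bits = floor(log2(1463)) + 1 = 11
leading_zeros = num_bits - 1 = 10
binary(1463) = 10110110111

Elias gamma(1463) = '0000000000' + '10110110111' = 000000000010110110111 (21 bits)


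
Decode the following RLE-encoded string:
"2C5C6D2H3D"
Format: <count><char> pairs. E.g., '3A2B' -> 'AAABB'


Expanding each <count><char> pair:
  2C -> 'CC'
  5C -> 'CCCCC'
  6D -> 'DDDDDD'
  2H -> 'HH'
  3D -> 'DDD'

Decoded = CCCCCCCDDDDDDHHDDD


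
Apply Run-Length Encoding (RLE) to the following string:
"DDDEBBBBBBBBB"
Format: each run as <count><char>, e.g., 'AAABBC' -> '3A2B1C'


Scanning runs left to right:
  i=0: run of 'D' x 3 -> '3D'
  i=3: run of 'E' x 1 -> '1E'
  i=4: run of 'B' x 9 -> '9B'

RLE = 3D1E9B


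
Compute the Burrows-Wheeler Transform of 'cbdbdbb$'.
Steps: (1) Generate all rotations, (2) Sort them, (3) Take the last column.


Rotations (sorted):
  0: $cbdbdbb -> last char: b
  1: b$cbdbdb -> last char: b
  2: bb$cbdbd -> last char: d
  3: bdbb$cbd -> last char: d
  4: bdbdbb$c -> last char: c
  5: cbdbdbb$ -> last char: $
  6: dbb$cbdb -> last char: b
  7: dbdbb$cb -> last char: b


BWT = bbddc$bb


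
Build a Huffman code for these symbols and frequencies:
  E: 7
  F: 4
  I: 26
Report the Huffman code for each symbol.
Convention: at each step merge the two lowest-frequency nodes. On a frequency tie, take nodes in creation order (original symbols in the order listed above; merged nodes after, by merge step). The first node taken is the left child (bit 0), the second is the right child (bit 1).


Huffman tree construction:
Step 1: Merge F(4) + E(7) = 11
Step 2: Merge (F+E)(11) + I(26) = 37
Read each symbol's code off the tree from the root (left child = 0, right child = 1).

Codes:
  E: 01 (length 2)
  F: 00 (length 2)
  I: 1 (length 1)
Average code length: 48/37 = 1.2973 bits/symbol


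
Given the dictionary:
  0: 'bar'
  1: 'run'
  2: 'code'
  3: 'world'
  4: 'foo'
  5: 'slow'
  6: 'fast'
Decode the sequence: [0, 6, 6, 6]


Look up each index in the dictionary:
  0 -> 'bar'
  6 -> 'fast'
  6 -> 'fast'
  6 -> 'fast'

Decoded: "bar fast fast fast"


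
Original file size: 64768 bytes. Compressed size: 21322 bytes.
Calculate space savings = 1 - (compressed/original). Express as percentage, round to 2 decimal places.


ratio = compressed/original = 21322/64768 = 0.329206
savings = 1 - ratio = 1 - 0.329206 = 0.670794
as a percentage: 0.670794 * 100 = 67.08%

Space savings = 1 - 21322/64768 = 67.08%


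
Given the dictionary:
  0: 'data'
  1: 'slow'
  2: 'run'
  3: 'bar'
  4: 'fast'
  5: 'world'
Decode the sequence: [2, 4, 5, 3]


Look up each index in the dictionary:
  2 -> 'run'
  4 -> 'fast'
  5 -> 'world'
  3 -> 'bar'

Decoded: "run fast world bar"


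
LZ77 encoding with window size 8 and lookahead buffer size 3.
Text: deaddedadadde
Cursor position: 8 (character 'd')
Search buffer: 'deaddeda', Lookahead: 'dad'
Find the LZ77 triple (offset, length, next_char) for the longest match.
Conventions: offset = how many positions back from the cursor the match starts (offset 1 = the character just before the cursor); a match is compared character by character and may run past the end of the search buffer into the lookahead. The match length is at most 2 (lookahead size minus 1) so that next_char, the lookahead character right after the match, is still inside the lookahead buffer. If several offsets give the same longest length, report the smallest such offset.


Try each offset into the search buffer:
  offset=1 (pos 7, char 'a'): match length 0
  offset=2 (pos 6, char 'd'): match length 2
  offset=3 (pos 5, char 'e'): match length 0
  offset=4 (pos 4, char 'd'): match length 1
  offset=5 (pos 3, char 'd'): match length 1
  offset=6 (pos 2, char 'a'): match length 0
  offset=7 (pos 1, char 'e'): match length 0
  offset=8 (pos 0, char 'd'): match length 1
Longest match has length 2 at offset 2.
next_char = character at position 8 + 2 = 10 -> 'd'

Best match: offset=2, length=2 (matching 'da' starting at position 6)
LZ77 triple: (2, 2, 'd')


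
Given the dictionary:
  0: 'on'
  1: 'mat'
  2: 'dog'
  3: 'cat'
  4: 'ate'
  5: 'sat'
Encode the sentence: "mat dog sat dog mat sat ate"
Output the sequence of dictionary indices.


Look up each word in the dictionary:
  'mat' -> 1
  'dog' -> 2
  'sat' -> 5
  'dog' -> 2
  'mat' -> 1
  'sat' -> 5
  'ate' -> 4

Encoded: [1, 2, 5, 2, 1, 5, 4]


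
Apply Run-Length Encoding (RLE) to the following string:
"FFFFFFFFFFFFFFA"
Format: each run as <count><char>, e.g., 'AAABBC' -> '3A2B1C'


Scanning runs left to right:
  i=0: run of 'F' x 14 -> '14F'
  i=14: run of 'A' x 1 -> '1A'

RLE = 14F1A


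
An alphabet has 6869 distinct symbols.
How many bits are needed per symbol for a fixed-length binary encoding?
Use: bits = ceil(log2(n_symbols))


log2(6869) = 12.7459
Bracket: 2^12 = 4096 < 6869 <= 2^13 = 8192
So ceil(log2(6869)) = 13

bits = ceil(log2(6869)) = ceil(12.7459) = 13 bits


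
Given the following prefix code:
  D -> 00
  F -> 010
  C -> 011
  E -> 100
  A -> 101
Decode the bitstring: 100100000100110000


Decoding step by step:
Bits 100 -> E
Bits 100 -> E
Bits 00 -> D
Bits 010 -> F
Bits 011 -> C
Bits 00 -> D
Bits 00 -> D


Decoded message: EEDFCDD


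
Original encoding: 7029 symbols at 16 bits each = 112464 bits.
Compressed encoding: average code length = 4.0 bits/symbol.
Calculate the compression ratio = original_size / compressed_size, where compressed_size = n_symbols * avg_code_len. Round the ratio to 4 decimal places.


original_size = n_symbols * orig_bits = 7029 * 16 = 112464 bits
compressed_size = n_symbols * avg_code_len = 7029 * 4.0 = 28116.0 bits
ratio = original_size / compressed_size = 112464 / 28116.0 = 4.0

Compression ratio = 4.0


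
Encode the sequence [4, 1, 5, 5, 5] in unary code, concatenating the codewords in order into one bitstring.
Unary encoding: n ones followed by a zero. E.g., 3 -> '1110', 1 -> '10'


Encode each number as n ones followed by a terminating 0:
  4 -> 11110 (5 bits)
  1 -> 10 (2 bits)
  5 -> 111110 (6 bits)
  5 -> 111110 (6 bits)
  5 -> 111110 (6 bits)
Total length = 5 + 2 + 6 + 6 + 6 = 25 bits.

Unary([4, 1, 5, 5, 5]) = 1111010111110111110111110 (25 bits)


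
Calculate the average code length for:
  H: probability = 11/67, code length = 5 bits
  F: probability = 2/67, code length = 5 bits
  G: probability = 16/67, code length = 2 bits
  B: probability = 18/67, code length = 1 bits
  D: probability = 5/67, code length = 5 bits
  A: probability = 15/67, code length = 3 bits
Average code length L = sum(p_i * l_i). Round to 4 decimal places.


Weighted contributions p_i * l_i:
  H: (11/67) * 5 = 55/67
  F: (2/67) * 5 = 10/67
  G: (16/67) * 2 = 32/67
  B: (18/67) * 1 = 18/67
  D: (5/67) * 5 = 25/67
  A: (15/67) * 3 = 45/67
Sum = (55 + 10 + 32 + 18 + 25 + 45)/67 = 185/67

L = 185/67 = 2.7612 bits/symbol


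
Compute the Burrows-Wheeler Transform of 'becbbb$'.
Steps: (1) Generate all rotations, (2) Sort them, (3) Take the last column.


Rotations (sorted):
  0: $becbbb -> last char: b
  1: b$becbb -> last char: b
  2: bb$becb -> last char: b
  3: bbb$bec -> last char: c
  4: becbbb$ -> last char: $
  5: cbbb$be -> last char: e
  6: ecbbb$b -> last char: b


BWT = bbbc$eb


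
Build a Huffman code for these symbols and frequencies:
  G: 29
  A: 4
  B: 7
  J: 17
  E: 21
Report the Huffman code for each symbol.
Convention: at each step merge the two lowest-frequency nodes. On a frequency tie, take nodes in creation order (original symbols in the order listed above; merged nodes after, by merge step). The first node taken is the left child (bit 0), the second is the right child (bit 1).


Huffman tree construction:
Step 1: Merge A(4) + B(7) = 11
Step 2: Merge (A+B)(11) + J(17) = 28
Step 3: Merge E(21) + ((A+B)+J)(28) = 49
Step 4: Merge G(29) + (E+((A+B)+J))(49) = 78
Read each symbol's code off the tree from the root (left child = 0, right child = 1).

Codes:
  G: 0 (length 1)
  A: 1100 (length 4)
  B: 1101 (length 4)
  J: 111 (length 3)
  E: 10 (length 2)
Average code length: 166/78 = 2.1282 bits/symbol


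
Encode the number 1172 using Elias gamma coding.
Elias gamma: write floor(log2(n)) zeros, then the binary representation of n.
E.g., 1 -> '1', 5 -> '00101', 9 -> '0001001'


num_bits = floor(log2(1172)) + 1 = 11
leading_zeros = num_bits - 1 = 10
binary(1172) = 10010010100

Elias gamma(1172) = '0000000000' + '10010010100' = 000000000010010010100 (21 bits)


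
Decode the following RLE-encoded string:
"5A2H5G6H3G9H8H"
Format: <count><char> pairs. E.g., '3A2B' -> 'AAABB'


Expanding each <count><char> pair:
  5A -> 'AAAAA'
  2H -> 'HH'
  5G -> 'GGGGG'
  6H -> 'HHHHHH'
  3G -> 'GGG'
  9H -> 'HHHHHHHHH'
  8H -> 'HHHHHHHH'

Decoded = AAAAAHHGGGGGHHHHHHGGGHHHHHHHHHHHHHHHHH


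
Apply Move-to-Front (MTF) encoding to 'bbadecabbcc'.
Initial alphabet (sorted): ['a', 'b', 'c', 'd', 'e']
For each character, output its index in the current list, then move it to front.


MTF encoding:
'b': index 1 in ['a', 'b', 'c', 'd', 'e'] -> ['b', 'a', 'c', 'd', 'e']
'b': index 0 in ['b', 'a', 'c', 'd', 'e'] -> ['b', 'a', 'c', 'd', 'e']
'a': index 1 in ['b', 'a', 'c', 'd', 'e'] -> ['a', 'b', 'c', 'd', 'e']
'd': index 3 in ['a', 'b', 'c', 'd', 'e'] -> ['d', 'a', 'b', 'c', 'e']
'e': index 4 in ['d', 'a', 'b', 'c', 'e'] -> ['e', 'd', 'a', 'b', 'c']
'c': index 4 in ['e', 'd', 'a', 'b', 'c'] -> ['c', 'e', 'd', 'a', 'b']
'a': index 3 in ['c', 'e', 'd', 'a', 'b'] -> ['a', 'c', 'e', 'd', 'b']
'b': index 4 in ['a', 'c', 'e', 'd', 'b'] -> ['b', 'a', 'c', 'e', 'd']
'b': index 0 in ['b', 'a', 'c', 'e', 'd'] -> ['b', 'a', 'c', 'e', 'd']
'c': index 2 in ['b', 'a', 'c', 'e', 'd'] -> ['c', 'b', 'a', 'e', 'd']
'c': index 0 in ['c', 'b', 'a', 'e', 'd'] -> ['c', 'b', 'a', 'e', 'd']


Output: [1, 0, 1, 3, 4, 4, 3, 4, 0, 2, 0]


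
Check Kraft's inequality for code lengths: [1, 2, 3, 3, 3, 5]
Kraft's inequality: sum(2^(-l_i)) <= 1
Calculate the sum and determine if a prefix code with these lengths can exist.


Sum = 2^(-1) + 2^(-2) + 2^(-3) + 2^(-3) + 2^(-3) + 2^(-5)
    = 0.5 + 0.25 + 0.125 + 0.125 + 0.125 + 0.03125
    = 37/32 = 1.15625
Since 1.15625 > 1, Kraft's inequality is NOT satisfied.
A prefix code with these lengths CANNOT exist.

Kraft sum = 1.15625. Not satisfied.


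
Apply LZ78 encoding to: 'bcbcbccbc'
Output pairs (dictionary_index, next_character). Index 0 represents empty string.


LZ78 encoding steps:
Dictionary: {0: ''}
Step 1: w='' (idx 0), next='b' -> output (0, 'b'), add 'b' as idx 1
Step 2: w='' (idx 0), next='c' -> output (0, 'c'), add 'c' as idx 2
Step 3: w='b' (idx 1), next='c' -> output (1, 'c'), add 'bc' as idx 3
Step 4: w='bc' (idx 3), next='c' -> output (3, 'c'), add 'bcc' as idx 4
Step 5: w='bc' (idx 3), end of input -> output (3, '')


Encoded: [(0, 'b'), (0, 'c'), (1, 'c'), (3, 'c'), (3, '')]


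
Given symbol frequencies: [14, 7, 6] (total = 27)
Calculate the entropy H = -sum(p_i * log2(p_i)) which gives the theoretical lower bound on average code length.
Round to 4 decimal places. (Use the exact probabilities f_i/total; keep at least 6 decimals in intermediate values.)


Per-symbol terms -p_i * log2(p_i) with p_i = f_i/27:
  p = 14/27 = 0.518519: log2(p) = -0.947533, -p*log2(p) = 0.491313
  p = 7/27 = 0.259259: log2(p) = -1.947533, -p*log2(p) = 0.504916
  p = 6/27 = 0.222222: log2(p) = -2.169925, -p*log2(p) = 0.482206
H = 0.491313 + 0.504916 + 0.482206 = 1.478435

H = 1.4784 bits/symbol


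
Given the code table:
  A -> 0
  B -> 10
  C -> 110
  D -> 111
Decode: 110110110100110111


Decoding:
110 -> C
110 -> C
110 -> C
10 -> B
0 -> A
110 -> C
111 -> D


Result: CCCBACD


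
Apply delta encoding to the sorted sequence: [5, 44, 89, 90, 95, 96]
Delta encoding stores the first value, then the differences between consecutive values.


First value: 5
Deltas:
  44 - 5 = 39
  89 - 44 = 45
  90 - 89 = 1
  95 - 90 = 5
  96 - 95 = 1


Delta encoded: [5, 39, 45, 1, 5, 1]


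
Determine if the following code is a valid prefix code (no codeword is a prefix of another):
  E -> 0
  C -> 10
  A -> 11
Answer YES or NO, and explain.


Checking each pair (does one codeword prefix another?):
  E='0' vs C='10': no prefix
  E='0' vs A='11': no prefix
  C='10' vs E='0': no prefix
  C='10' vs A='11': no prefix
  A='11' vs E='0': no prefix
  A='11' vs C='10': no prefix
No violation found over all pairs.

YES -- this is a valid prefix code. No codeword is a prefix of any other codeword.


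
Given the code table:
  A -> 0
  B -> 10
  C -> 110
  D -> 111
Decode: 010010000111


Decoding:
0 -> A
10 -> B
0 -> A
10 -> B
0 -> A
0 -> A
0 -> A
111 -> D


Result: ABABAAAD


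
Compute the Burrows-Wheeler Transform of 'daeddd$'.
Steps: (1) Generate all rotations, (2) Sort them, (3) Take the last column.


Rotations (sorted):
  0: $daeddd -> last char: d
  1: aeddd$d -> last char: d
  2: d$daedd -> last char: d
  3: daeddd$ -> last char: $
  4: dd$daed -> last char: d
  5: ddd$dae -> last char: e
  6: eddd$da -> last char: a


BWT = ddd$dea


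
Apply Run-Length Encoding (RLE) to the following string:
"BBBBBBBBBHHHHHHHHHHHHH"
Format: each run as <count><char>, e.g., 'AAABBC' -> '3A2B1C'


Scanning runs left to right:
  i=0: run of 'B' x 9 -> '9B'
  i=9: run of 'H' x 13 -> '13H'

RLE = 9B13H


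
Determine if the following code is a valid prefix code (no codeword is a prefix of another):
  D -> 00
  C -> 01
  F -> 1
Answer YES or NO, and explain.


Checking each pair (does one codeword prefix another?):
  D='00' vs C='01': no prefix
  D='00' vs F='1': no prefix
  C='01' vs D='00': no prefix
  C='01' vs F='1': no prefix
  F='1' vs D='00': no prefix
  F='1' vs C='01': no prefix
No violation found over all pairs.

YES -- this is a valid prefix code. No codeword is a prefix of any other codeword.
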